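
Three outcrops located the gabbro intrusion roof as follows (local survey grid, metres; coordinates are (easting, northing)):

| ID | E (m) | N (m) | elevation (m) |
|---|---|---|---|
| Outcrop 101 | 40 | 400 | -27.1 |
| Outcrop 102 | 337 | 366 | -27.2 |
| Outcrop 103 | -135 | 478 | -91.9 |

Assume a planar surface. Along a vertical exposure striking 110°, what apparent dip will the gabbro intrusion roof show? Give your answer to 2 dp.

14.68°

Let the plane be z = a·E + b·N + c.
Outcrop 102−Outcrop 101: 297a − 34b = −0.1;  Outcrop 103−Outcrop 101: −175a + 78b = −64.8.
Solving gives a = −0.12843, b = −1.11891.
Unit vector along 110° is (sin 110°, cos 110°) = (0.9397, -0.3420).
Slope in that direction = a·(0.9397) + b·(-0.3420) = 0.26201.
Apparent dip = arctan|0.26201| = 14.68° (true dip is 48.4°, so apparent ≤ true as expected).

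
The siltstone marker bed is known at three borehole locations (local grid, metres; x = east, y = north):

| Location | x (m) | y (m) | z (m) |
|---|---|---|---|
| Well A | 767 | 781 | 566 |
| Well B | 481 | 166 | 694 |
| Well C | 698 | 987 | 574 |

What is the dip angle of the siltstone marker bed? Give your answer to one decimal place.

17.5°

Two edge vectors: Well A→Well B = (-286, -615, 128), Well A→Well C = (-69, 206, 8).
Normal n = (Well A→Well B) × (Well A→Well C) = (-31288, -6544, -101351).
So ∂z/∂x = −n_x/n_z = −0.30871 and ∂z/∂y = −n_y/n_z = −0.06457.
Gradient magnitude |∇z| = √(a² + b²) = √(0.09530 + 0.00417) = 0.31539.
True dip = arctan(0.31539) = 17.5°, dipping toward ENE (azimuth ≈ 078°).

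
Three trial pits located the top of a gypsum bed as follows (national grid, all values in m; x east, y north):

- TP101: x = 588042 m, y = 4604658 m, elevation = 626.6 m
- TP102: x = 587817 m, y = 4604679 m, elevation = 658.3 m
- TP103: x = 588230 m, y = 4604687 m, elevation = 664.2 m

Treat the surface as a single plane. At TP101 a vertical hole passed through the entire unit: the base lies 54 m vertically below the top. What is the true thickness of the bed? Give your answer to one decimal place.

Let the plane be z = a·x + b·y + c.
TP102−TP101: −225a + 21b = 31.7;  TP103−TP101: 188a + 29b = 37.6.
Solving gives a = −0.01238, b = 1.37684.
|∇z| = √(a²+b²) = 1.37689, so dip δ = arctan(1.37689) = 54.01°.
True thickness = vertical thickness × cos δ = 54 × cos 54.01° = 31.7 m.

31.7 m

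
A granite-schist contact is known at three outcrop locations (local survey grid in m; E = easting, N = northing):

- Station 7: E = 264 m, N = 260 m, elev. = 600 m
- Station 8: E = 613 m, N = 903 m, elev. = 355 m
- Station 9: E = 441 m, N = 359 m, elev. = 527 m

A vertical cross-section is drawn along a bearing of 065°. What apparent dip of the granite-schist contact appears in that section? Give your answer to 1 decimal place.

19.5°

Two edge vectors: Station 7→Station 8 = (349, 643, -245), Station 7→Station 9 = (177, 99, -73).
Normal n = (Station 7→Station 8) × (Station 7→Station 9) = (-22684, -17888, -79260).
So ∂z/∂E = −n_x/n_z = −0.28620 and ∂z/∂N = −n_y/n_z = −0.22569.
Unit vector along 065° is (sin 65°, cos 65°) = (0.9063, 0.4226).
Slope in that direction = a·(0.9063) + b·(0.4226) = −0.35476.
Apparent dip = arctan|0.35476| = 19.5° (true dip is 20.0°, so apparent ≤ true as expected).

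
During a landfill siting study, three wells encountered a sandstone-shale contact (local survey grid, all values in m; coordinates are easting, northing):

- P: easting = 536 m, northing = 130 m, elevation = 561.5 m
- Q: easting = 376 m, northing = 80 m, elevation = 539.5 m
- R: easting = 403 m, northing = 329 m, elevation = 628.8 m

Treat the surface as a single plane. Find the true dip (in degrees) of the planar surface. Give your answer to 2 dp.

Two edge vectors: P→Q = (-160, -50, -22), P→R = (-133, 199, 67.3).
Normal n = (P→Q) × (P→R) = (1013, 13694, -38490).
So ∂z/∂easting = −n_x/n_z = 0.02632 and ∂z/∂northing = −n_y/n_z = 0.35578.
Gradient magnitude |∇z| = √(a² + b²) = √(0.00069 + 0.12658) = 0.35675.
True dip = arctan(0.35675) = 19.63°, dipping toward S (azimuth ≈ 184°).

19.63°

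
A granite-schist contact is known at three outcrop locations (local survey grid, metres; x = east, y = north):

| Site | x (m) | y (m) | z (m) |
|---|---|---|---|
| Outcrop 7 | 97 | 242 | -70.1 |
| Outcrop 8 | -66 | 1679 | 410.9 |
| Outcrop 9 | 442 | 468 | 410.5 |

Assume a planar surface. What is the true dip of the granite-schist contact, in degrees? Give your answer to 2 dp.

49.84°

Let the plane be z = a·x + b·y + c.
Outcrop 8−Outcrop 7: −163a + 1437b = 481;  Outcrop 9−Outcrop 7: 345a + 226b = 480.6.
Solving gives a = 1.09259, b = 0.45866.
Gradient magnitude |∇z| = √(a² + b²) = √(1.19375 + 0.21037) = 1.18495.
True dip = arctan(1.18495) = 49.84°, dipping toward WSW (azimuth ≈ 247°).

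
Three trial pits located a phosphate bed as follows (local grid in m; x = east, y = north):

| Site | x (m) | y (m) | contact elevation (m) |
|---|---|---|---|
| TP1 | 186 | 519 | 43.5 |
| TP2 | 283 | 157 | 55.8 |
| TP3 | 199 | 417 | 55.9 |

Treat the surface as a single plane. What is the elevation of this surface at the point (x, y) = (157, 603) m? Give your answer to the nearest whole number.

Two edge vectors: TP1→TP2 = (97, -362, 12.3), TP1→TP3 = (13, -102, 12.4).
Normal n = (TP1→TP2) × (TP1→TP3) = (-3234.2, -1042.9, -5188).
So ∂z/∂x = −n_x/n_z = −0.62340 and ∂z/∂y = −n_y/n_z = −0.20102.
Intercept c from TP1: 43.5 + 115.95 + 104.33 = 263.78.
At (157, 603): z = −97.9 − 121.2 + 263.78 = 44.7 m.

45 m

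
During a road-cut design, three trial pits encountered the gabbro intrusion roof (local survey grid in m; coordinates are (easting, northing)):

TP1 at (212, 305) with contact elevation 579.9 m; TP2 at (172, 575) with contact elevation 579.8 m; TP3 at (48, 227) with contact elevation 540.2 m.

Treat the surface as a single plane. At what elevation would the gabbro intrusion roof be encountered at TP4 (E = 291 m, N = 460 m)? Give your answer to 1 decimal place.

Let the plane be z = a·E + b·N + c.
TP2−TP1: −40a + 270b = −0.1;  TP3−TP1: −164a − 78b = −39.7.
Solving gives a = 0.22630, b = 0.03316.
Then c = 579.9 − a·212 − b·305 = 521.81.
At (291, 460): z = 65.9 + 15.3 + 521.81 = 602.9 m.

602.9 m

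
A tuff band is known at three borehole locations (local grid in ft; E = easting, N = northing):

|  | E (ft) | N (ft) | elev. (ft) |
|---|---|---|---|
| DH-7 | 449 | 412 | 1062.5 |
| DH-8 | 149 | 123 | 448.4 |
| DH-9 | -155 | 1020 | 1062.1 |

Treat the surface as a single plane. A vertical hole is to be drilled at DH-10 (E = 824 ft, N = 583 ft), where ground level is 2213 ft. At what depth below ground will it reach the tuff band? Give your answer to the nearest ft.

581 ft

Two edge vectors: DH-7→DH-8 = (-300, -289, -614.1), DH-7→DH-9 = (-604, 608, -0.4).
Normal n = (DH-7→DH-8) × (DH-7→DH-9) = (373488.4, 370796.4, -356956).
So ∂z/∂E = −n_x/n_z = 1.04631 and ∂z/∂N = −n_y/n_z = 1.03877.
Intercept c from DH-7: 1062.5 − 469.80 − 427.97 = 164.73.
At (824, 583): z_contact = 862.2 + 605.6 + 164.73 = 1632.5 ft.
Depth below ground = 2213 − 1632.5 = 581 ft.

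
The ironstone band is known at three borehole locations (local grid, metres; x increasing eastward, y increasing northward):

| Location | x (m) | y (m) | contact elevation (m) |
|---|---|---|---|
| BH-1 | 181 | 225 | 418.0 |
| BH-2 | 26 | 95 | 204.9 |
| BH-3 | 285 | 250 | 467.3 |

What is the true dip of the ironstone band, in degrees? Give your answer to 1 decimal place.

Let the plane be z = a·x + b·y + c.
BH-2−BH-1: −155a − 130b = −213.1;  BH-3−BH-1: 104a + 25b = 49.3.
Solving gives a = 0.11213, b = 1.50554.
Gradient magnitude |∇z| = √(a² + b²) = √(0.01257 + 2.26664) = 1.50971.
True dip = arctan(1.50971) = 56.5°, dipping toward S (azimuth ≈ 184°).

56.5°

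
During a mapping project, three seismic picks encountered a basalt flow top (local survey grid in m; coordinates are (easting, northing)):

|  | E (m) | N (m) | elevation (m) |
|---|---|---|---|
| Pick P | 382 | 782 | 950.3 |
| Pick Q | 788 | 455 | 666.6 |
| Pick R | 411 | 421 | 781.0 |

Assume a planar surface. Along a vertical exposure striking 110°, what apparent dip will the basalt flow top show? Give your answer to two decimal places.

25.34°

Let the plane be z = a·E + b·N + c.
Pick Q−Pick P: 406a − 327b = −283.7;  Pick R−Pick P: 29a − 361b = −169.3.
Solving gives a = −0.34326, b = 0.44140.
Unit vector along 110° is (sin 110°, cos 110°) = (0.9397, -0.3420).
Slope in that direction = a·(0.9397) + b·(-0.3420) = −0.47352.
Apparent dip = arctan|0.47352| = 25.34° (true dip is 29.2°, so apparent ≤ true as expected).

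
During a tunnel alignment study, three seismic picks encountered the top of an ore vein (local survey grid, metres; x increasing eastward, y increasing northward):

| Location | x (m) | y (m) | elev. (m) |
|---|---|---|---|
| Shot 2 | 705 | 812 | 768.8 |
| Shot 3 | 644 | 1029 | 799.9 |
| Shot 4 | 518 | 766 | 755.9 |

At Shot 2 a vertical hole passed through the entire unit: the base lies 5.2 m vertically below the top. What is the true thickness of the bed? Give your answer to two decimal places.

5.14 m

Two edge vectors: Shot 2→Shot 3 = (-61, 217, 31.1), Shot 2→Shot 4 = (-187, -46, -12.9).
Normal n = (Shot 2→Shot 3) × (Shot 2→Shot 4) = (-1368.7, -6602.6, 43385).
So ∂z/∂x = −n_x/n_z = 0.03155 and ∂z/∂y = −n_y/n_z = 0.15219.
|∇z| = √(a²+b²) = 0.15542, so dip δ = arctan(0.15542) = 8.83°.
True thickness = vertical thickness × cos δ = 5.2 × cos 8.83° = 5.14 m.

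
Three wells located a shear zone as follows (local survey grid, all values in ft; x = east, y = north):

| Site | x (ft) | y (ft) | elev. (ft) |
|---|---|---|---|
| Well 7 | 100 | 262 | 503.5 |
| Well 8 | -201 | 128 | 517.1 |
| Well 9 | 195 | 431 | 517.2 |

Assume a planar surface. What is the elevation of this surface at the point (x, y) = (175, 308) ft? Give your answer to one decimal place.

Two edge vectors: Well 7→Well 8 = (-301, -134, 13.6), Well 7→Well 9 = (95, 169, 13.7).
Normal n = (Well 7→Well 8) × (Well 7→Well 9) = (-4134.2, 5415.7, -38139).
So ∂z/∂x = −n_x/n_z = −0.10840 and ∂z/∂y = −n_y/n_z = 0.14200.
Intercept c from Well 7: 503.5 + 10.84 − 37.20 = 477.14.
At (175, 308): z = −19.0 + 43.7 + 477.14 = 501.9 ft.

501.9 ft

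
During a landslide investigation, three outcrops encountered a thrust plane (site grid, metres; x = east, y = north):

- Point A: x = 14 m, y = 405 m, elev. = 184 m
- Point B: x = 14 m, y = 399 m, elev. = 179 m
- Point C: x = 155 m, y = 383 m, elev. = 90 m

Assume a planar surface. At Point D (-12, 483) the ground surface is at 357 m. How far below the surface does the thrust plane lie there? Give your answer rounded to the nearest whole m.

Two edge vectors: Point A→Point B = (0, -6, -5), Point A→Point C = (141, -22, -94).
Normal n = (Point A→Point B) × (Point A→Point C) = (454, -705, 846).
So ∂z/∂x = −n_x/n_z = −0.53664 and ∂z/∂y = −n_y/n_z = 0.83333.
Intercept c from Point A: 184 + 7.51 − 337.50 = −145.99.
At (-12, 483): z_contact = 6.4 + 402.5 − 145.99 = 263.0 m.
Depth below ground = 357 − 263.0 = 94 m.

94 m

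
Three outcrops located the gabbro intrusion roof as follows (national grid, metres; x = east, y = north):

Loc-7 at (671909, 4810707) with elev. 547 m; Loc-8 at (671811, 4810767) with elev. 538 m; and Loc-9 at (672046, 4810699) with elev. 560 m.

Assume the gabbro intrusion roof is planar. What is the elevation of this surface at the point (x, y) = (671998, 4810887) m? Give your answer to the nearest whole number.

556 m

Let the plane be z = a·x + b·y + c.
Loc-8−Loc-7: −98a + 60b = −9;  Loc-9−Loc-7: 137a − 8b = 13.
Solving gives a = 0.09521248, b = 0.00551372.
Then c = 547 − a·671909 − b·4810707 = −89952.00.
At (671998, 4810887): z = 63982.6 + 26525.9 − 89952.00 = 556.5 m.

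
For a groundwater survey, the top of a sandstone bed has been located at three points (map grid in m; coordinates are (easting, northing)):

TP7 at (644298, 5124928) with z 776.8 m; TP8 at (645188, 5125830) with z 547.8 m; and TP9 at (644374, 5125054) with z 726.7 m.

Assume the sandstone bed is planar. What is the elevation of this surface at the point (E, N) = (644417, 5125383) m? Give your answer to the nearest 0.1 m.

537.6 m

Two edge vectors: TP7→TP8 = (890, 902, -229), TP7→TP9 = (76, 126, -50.1).
Normal n = (TP7→TP8) × (TP7→TP9) = (-16336.2, 27185, 43588).
So ∂z/∂E = −n_x/n_z = 0.374786639 and ∂z/∂N = −n_y/n_z = −0.623680830.
Intercept c from TP7: 776.8 − 241474.28 + 3196319.35 = 2955621.86.
At (644417, 5125383): z = 241518.9 − 3196603.1 + 2955621.86 = 537.6 m.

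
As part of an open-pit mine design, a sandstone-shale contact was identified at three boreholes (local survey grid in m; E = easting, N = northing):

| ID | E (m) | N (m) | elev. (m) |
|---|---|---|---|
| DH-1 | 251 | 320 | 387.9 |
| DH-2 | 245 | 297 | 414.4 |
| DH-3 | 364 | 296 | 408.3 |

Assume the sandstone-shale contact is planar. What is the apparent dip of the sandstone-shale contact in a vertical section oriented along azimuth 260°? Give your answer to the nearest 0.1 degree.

Two edge vectors: DH-1→DH-2 = (-6, -23, 26.5), DH-1→DH-3 = (113, -24, 20.4).
Normal n = (DH-1→DH-2) × (DH-1→DH-3) = (166.8, 3116.9, 2743).
So ∂z/∂E = −n_x/n_z = −0.06081 and ∂z/∂N = −n_y/n_z = −1.13631.
Unit vector along 260° is (sin 260°, cos 260°) = (-0.9848, -0.1736).
Slope in that direction = a·(-0.9848) + b·(-0.1736) = 0.25720.
Apparent dip = arctan|0.25720| = 14.4° (true dip is 48.7°, so apparent ≤ true as expected).

14.4°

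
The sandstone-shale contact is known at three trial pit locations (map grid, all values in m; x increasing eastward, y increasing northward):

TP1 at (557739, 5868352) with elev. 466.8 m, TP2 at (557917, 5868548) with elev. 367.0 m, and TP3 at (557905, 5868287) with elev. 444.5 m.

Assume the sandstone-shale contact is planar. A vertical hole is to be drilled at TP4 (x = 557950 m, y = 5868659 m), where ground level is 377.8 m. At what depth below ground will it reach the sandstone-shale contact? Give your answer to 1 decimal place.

50.6 m

Two edge vectors: TP1→TP2 = (178, 196, -99.8), TP1→TP3 = (166, -65, -22.3).
Normal n = (TP1→TP2) × (TP1→TP3) = (-10857.8, -12597.4, -44106).
So ∂z/∂x = −n_x/n_z = −0.246175124 and ∂z/∂y = −n_y/n_z = −0.285616469.
Intercept c from TP1: 466.8 + 137301.47 + 1676097.98 = 1813866.25.
At (557950, 5868659): z_contact = −137353.41 − 1676185.66 + 1813866.25 = 327.17 m.
Depth below ground = 377.8 − 327.17 = 50.6 m.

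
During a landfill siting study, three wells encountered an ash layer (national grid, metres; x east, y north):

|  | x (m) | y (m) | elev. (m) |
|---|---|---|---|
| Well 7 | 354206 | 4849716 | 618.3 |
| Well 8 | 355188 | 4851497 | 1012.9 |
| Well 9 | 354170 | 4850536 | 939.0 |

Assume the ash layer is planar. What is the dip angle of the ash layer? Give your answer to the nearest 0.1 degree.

25.3°

Two edge vectors: Well 7→Well 8 = (982, 1781, 394.6), Well 7→Well 9 = (-36, 820, 320.7).
Normal n = (Well 7→Well 8) × (Well 7→Well 9) = (247594.7, -329133, 869356).
So ∂z/∂x = −n_x/n_z = −0.28480 and ∂z/∂y = −n_y/n_z = 0.37859.
Gradient magnitude |∇z| = √(a² + b²) = √(0.08111 + 0.14333) = 0.47376.
True dip = arctan(0.47376) = 25.3°, dipping toward SE (azimuth ≈ 143°).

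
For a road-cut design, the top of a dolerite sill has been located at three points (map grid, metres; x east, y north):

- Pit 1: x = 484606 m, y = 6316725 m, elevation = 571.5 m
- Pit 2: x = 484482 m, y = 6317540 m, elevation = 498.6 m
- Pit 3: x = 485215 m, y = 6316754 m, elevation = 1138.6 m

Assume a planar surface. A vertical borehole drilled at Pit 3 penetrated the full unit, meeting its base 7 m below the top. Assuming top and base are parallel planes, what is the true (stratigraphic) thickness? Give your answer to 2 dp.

Two edge vectors: Pit 1→Pit 2 = (-124, 815, -72.9), Pit 1→Pit 3 = (609, 29, 567.1).
Normal n = (Pit 1→Pit 2) × (Pit 1→Pit 3) = (464300.6, 25924.3, -499931).
So ∂z/∂x = −n_x/n_z = 0.92873 and ∂z/∂y = −n_y/n_z = 0.05186.
|∇z| = √(a²+b²) = 0.93018, so dip δ = arctan(0.93018) = 42.93°.
True thickness = vertical thickness × cos δ = 7 × cos 42.93° = 5.13 m.

5.13 m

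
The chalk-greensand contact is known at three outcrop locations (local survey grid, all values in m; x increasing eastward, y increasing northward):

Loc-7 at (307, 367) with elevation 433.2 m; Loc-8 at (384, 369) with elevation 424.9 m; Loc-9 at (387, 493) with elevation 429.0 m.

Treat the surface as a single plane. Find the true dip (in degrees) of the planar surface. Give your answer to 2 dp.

6.53°

Let the plane be z = a·x + b·y + c.
Loc-8−Loc-7: 77a + 2b = −8.3;  Loc-9−Loc-7: 80a + 126b = −4.2.
Solving gives a = −0.10872, b = 0.03569.
Gradient magnitude |∇z| = √(a² + b²) = √(0.01182 + 0.00127) = 0.11443.
True dip = arctan(0.11443) = 6.53°, dipping toward ESE (azimuth ≈ 108°).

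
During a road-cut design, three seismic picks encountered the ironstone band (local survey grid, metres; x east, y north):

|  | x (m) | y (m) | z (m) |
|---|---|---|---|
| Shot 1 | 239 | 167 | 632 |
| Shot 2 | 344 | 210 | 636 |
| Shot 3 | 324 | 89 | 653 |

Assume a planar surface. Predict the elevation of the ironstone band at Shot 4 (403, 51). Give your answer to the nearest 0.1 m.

Two edge vectors: Shot 1→Shot 2 = (105, 43, 4), Shot 1→Shot 3 = (85, -78, 21).
Normal n = (Shot 1→Shot 2) × (Shot 1→Shot 3) = (1215, -1865, -11845).
So ∂z/∂x = −n_x/n_z = 0.10257 and ∂z/∂y = −n_y/n_z = −0.15745.
Intercept c from Shot 1: 632 − 24.52 + 26.29 = 633.78.
At (403, 51): z = 41.3 − 8.0 + 633.78 = 667.1 m.

667.1 m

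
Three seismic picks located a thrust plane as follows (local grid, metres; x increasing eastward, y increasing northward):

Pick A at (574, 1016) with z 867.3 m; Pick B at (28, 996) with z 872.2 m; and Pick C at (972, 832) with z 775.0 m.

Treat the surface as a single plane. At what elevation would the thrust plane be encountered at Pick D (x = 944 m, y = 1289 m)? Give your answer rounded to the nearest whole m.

Two edge vectors: Pick A→Pick B = (-546, -20, 4.9), Pick A→Pick C = (398, -184, -92.3).
Normal n = (Pick A→Pick B) × (Pick A→Pick C) = (2747.6, -48445.6, 108424).
So ∂z/∂x = −n_x/n_z = −0.02534 and ∂z/∂y = −n_y/n_z = 0.44682.
Intercept c from Pick A: 867.3 + 14.55 − 453.97 = 427.88.
At (944, 1289): z = −23.9 + 575.9 + 427.88 = 979.9 m.

980 m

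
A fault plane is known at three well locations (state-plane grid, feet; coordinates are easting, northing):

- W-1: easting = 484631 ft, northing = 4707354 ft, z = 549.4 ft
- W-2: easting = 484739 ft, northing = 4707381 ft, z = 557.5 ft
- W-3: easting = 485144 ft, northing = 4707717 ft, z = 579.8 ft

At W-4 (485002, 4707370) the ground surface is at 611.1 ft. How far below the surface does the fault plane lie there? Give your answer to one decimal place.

31.2 ft

Two edge vectors: W-1→W-2 = (108, 27, 8.1), W-1→W-3 = (513, 363, 30.4).
Normal n = (W-1→W-2) × (W-1→W-3) = (-2119.5, 872.1, 25353).
So ∂z/∂easting = −n_x/n_z = 0.083599574 and ∂z/∂northing = −n_y/n_z = −0.034398296.
Intercept c from W-1: 549.4 − 40514.95 + 161924.96 = 121959.41.
At (485002, 4707370): z_contact = 40545.96 − 161925.51 + 121959.41 = 579.87 ft.
Depth below ground = 611.1 − 579.87 = 31.2 ft.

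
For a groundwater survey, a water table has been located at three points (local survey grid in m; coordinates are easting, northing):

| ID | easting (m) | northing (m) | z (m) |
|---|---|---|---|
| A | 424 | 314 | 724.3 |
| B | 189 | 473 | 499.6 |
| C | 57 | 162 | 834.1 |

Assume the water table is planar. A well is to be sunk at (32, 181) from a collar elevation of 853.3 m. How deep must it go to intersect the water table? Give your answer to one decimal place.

45.5 m

Two edge vectors: A→B = (-235, 159, -224.7), A→C = (-367, -152, 109.8).
Normal n = (A→B) × (A→C) = (-16696.2, 108267.9, 94073).
So ∂z/∂easting = −n_x/n_z = 0.17748 and ∂z/∂northing = −n_y/n_z = −1.15089.
Intercept c from A: 724.3 − 75.25 + 361.38 = 1010.43.
At (32, 181): z_contact = 5.68 − 208.31 + 1010.43 = 807.80 m.
Depth below ground = 853.3 − 807.80 = 45.5 m.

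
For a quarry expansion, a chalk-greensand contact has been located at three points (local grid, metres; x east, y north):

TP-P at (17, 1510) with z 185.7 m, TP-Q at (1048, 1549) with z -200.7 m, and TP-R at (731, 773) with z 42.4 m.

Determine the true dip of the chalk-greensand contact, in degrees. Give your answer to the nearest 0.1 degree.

21.9°

Two edge vectors: TP-P→TP-Q = (1031, 39, -386.4), TP-P→TP-R = (714, -737, -143.3).
Normal n = (TP-P→TP-Q) × (TP-P→TP-R) = (-290365.5, -128147.3, -787693).
So ∂z/∂x = −n_x/n_z = −0.36863 and ∂z/∂y = −n_y/n_z = −0.16269.
Gradient magnitude |∇z| = √(a² + b²) = √(0.13589 + 0.02647) = 0.40293.
True dip = arctan(0.40293) = 21.9°, dipping toward ENE (azimuth ≈ 066°).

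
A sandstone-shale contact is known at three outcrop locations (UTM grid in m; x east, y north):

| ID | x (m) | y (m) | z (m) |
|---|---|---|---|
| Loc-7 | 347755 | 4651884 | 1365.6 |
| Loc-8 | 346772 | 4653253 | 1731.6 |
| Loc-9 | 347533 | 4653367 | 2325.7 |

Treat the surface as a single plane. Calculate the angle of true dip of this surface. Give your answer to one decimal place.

45.1°

Two edge vectors: Loc-7→Loc-8 = (-983, 1369, 366), Loc-7→Loc-9 = (-222, 1483, 960.1).
Normal n = (Loc-7→Loc-8) × (Loc-7→Loc-9) = (771598.9, 862526.3, -1153871).
So ∂z/∂x = −n_x/n_z = 0.66870 and ∂z/∂y = −n_y/n_z = 0.74751.
Gradient magnitude |∇z| = √(a² + b²) = √(0.44717 + 0.55877) = 1.00296.
True dip = arctan(1.00296) = 45.1°, dipping toward SW (azimuth ≈ 222°).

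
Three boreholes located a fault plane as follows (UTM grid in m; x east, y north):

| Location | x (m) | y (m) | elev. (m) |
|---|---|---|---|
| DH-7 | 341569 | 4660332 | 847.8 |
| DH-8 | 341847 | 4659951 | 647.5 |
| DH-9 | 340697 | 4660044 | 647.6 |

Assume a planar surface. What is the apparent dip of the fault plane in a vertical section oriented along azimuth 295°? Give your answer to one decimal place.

Two edge vectors: DH-7→DH-8 = (278, -381, -200.3), DH-7→DH-9 = (-872, -288, -200.2).
Normal n = (DH-7→DH-8) × (DH-7→DH-9) = (18589.8, 230317.2, -412296).
So ∂z/∂x = −n_x/n_z = 0.04509 and ∂z/∂y = −n_y/n_z = 0.55862.
Unit vector along 295° is (sin 295°, cos 295°) = (-0.9063, 0.4226).
Slope in that direction = a·(-0.9063) + b·(0.4226) = 0.19522.
Apparent dip = arctan|0.19522| = 11.0° (true dip is 29.3°, so apparent ≤ true as expected).

11.0°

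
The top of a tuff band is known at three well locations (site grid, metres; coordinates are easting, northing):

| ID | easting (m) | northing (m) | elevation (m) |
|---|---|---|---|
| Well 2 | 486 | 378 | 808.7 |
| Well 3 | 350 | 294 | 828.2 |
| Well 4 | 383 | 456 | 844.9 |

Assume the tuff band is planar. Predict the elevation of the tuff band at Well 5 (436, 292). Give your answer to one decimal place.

Two edge vectors: Well 2→Well 3 = (-136, -84, 19.5), Well 2→Well 4 = (-103, 78, 36.2).
Normal n = (Well 2→Well 3) × (Well 2→Well 4) = (-4561.8, 2914.7, -19260).
So ∂z/∂easting = −n_x/n_z = −0.23685 and ∂z/∂northing = −n_y/n_z = 0.15133.
Intercept c from Well 2: 808.7 + 115.11 − 57.20 = 866.61.
At (436, 292): z = −103.3 + 44.2 + 866.61 = 807.5 m.

807.5 m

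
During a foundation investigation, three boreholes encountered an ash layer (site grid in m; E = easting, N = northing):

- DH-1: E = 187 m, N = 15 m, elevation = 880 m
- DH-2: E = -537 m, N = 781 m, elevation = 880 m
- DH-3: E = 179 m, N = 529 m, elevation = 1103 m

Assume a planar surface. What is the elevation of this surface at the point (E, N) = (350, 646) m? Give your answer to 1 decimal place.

1234.4 m

Two edge vectors: DH-1→DH-2 = (-724, 766, 0), DH-1→DH-3 = (-8, 514, 223).
Normal n = (DH-1→DH-2) × (DH-1→DH-3) = (170818, 161452, -366008).
So ∂z/∂E = −n_x/n_z = 0.46671 and ∂z/∂N = −n_y/n_z = 0.44112.
Intercept c from DH-1: 880 − 87.27 − 6.62 = 786.11.
At (350, 646): z = 163.3 + 285.0 + 786.11 = 1234.4 m.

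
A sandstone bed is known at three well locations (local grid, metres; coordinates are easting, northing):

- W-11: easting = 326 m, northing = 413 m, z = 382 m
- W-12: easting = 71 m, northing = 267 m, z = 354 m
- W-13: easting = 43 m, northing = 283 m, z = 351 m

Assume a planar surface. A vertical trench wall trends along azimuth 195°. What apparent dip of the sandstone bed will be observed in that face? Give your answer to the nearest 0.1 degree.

1.7°

Let the plane be z = a·easting + b·northing + c.
W-12−W-11: −255a − 146b = −28;  W-13−W-11: −283a − 130b = −31.
Solving gives a = 0.10847, b = 0.00233.
Unit vector along 195° is (sin 195°, cos 195°) = (-0.2588, -0.9659).
Slope in that direction = a·(-0.2588) + b·(-0.9659) = −0.03032.
Apparent dip = arctan|0.03032| = 1.7° (true dip is 6.2°, so apparent ≤ true as expected).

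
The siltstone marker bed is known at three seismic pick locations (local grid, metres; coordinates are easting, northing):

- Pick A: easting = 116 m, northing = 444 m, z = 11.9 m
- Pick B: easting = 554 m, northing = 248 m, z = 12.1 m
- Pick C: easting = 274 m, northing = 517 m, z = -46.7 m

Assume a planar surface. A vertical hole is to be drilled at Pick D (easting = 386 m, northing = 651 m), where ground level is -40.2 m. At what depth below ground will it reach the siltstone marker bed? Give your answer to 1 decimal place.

81.6 m

Let the plane be z = a·easting + b·northing + c.
Pick B−Pick A: 438a − 196b = 0.2;  Pick C−Pick A: 158a + 73b = −58.6.
Solving gives a = −0.18225, b = −0.40829.
Then c = 11.9 − a·116 − b·444 = 214.32.
At (386, 651): z_contact = −70.35 − 265.79 + 214.32 = -121.82 m.
Depth below ground = -40.2 − (-121.82) = 81.6 m.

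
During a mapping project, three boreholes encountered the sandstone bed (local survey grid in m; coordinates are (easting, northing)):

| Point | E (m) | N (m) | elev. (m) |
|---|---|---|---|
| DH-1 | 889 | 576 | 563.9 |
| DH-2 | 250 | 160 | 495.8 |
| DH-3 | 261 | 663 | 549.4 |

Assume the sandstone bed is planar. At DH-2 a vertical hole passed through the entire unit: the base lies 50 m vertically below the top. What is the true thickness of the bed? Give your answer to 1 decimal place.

Let the plane be z = a·E + b·N + c.
DH-2−DH-1: −639a − 416b = −68.1;  DH-3−DH-1: −628a + 87b = −14.5.
Solving gives a = 0.03774, b = 0.10574.
|∇z| = √(a²+b²) = 0.11227, so dip δ = arctan(0.11227) = 6.41°.
True thickness = vertical thickness × cos δ = 50 × cos 6.41° = 49.7 m.

49.7 m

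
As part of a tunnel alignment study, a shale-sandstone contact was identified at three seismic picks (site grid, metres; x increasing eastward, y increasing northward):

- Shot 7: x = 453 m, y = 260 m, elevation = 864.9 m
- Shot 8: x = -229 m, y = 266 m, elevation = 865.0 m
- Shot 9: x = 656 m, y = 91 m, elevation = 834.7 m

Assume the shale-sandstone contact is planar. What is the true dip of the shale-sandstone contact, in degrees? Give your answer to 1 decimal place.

Two edge vectors: Shot 7→Shot 8 = (-682, 6, 0.1), Shot 7→Shot 9 = (203, -169, -30.2).
Normal n = (Shot 7→Shot 8) × (Shot 7→Shot 9) = (-164.3, -20576.1, 114040).
So ∂z/∂x = −n_x/n_z = 0.00144 and ∂z/∂y = −n_y/n_z = 0.18043.
Gradient magnitude |∇z| = √(a² + b²) = √(0.00000 + 0.03255) = 0.18043.
True dip = arctan(0.18043) = 10.2°, dipping toward S (azimuth ≈ 180°).

10.2°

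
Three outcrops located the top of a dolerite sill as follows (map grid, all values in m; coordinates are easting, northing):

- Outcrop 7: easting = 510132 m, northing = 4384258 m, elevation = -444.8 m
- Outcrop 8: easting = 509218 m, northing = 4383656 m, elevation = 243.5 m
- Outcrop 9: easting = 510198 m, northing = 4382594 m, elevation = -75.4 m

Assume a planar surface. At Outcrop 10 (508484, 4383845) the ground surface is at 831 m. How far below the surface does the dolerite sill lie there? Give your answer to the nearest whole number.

200 m

Two edge vectors: Outcrop 7→Outcrop 8 = (-914, -602, 688.3), Outcrop 7→Outcrop 9 = (66, -1664, 369.4).
Normal n = (Outcrop 7→Outcrop 8) × (Outcrop 7→Outcrop 9) = (922952.4, 383059.4, 1560628).
So ∂z/∂easting = −n_x/n_z = −0.59139808 and ∂z/∂northing = −n_y/n_z = −0.24545209.
Intercept c from Outcrop 7: -444.8 + 301691.08 + 1076125.28 = 1377371.56.
At (508484, 4383845): z_contact = −300716.5 − 1076023.9 + 1377371.56 = 631.2 m.
Depth below ground = 831 − 631.2 = 200 m.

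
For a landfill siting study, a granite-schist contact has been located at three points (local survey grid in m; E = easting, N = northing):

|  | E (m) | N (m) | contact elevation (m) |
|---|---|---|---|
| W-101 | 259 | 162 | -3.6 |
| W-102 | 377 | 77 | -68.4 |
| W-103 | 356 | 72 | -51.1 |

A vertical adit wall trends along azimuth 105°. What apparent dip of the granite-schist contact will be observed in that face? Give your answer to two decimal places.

Let the plane be z = a·E + b·N + c.
W-102−W-101: 118a − 85b = −64.8;  W-103−W-101: 97a − 90b = −47.5.
Solving gives a = −0.75558, b = −0.28657.
Unit vector along 105° is (sin 105°, cos 105°) = (0.9659, -0.2588).
Slope in that direction = a·(0.9659) + b·(-0.2588) = −0.65566.
Apparent dip = arctan|0.65566| = 33.25° (true dip is 38.9°, so apparent ≤ true as expected).

33.25°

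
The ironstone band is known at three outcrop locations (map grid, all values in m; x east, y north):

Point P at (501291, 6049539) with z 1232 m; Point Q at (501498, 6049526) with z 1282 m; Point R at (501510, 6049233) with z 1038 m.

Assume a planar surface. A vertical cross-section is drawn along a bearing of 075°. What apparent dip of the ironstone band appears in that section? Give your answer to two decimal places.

Let the plane be z = a·x + b·y + c.
Point Q−Point P: 207a − 13b = 50;  Point R−Point P: 219a − 306b = −194.
Solving gives a = 0.29460, b = 0.84483.
Unit vector along 075° is (sin 75°, cos 75°) = (0.9659, 0.2588).
Slope in that direction = a·(0.9659) + b·(0.2588) = 0.50322.
Apparent dip = arctan|0.50322| = 26.71° (true dip is 41.8°, so apparent ≤ true as expected).

26.71°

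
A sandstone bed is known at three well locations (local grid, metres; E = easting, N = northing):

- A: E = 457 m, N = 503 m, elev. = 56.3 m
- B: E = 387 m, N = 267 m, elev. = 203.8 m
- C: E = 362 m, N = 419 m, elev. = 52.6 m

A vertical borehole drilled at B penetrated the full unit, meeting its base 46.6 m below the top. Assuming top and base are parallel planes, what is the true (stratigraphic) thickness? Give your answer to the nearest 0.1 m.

Let the plane be z = a·E + b·N + c.
B−A: −70a − 236b = 147.5;  C−A: −95a − 84b = −3.7.
Solving gives a = 0.80189, b = −0.86285.
|∇z| = √(a²+b²) = 1.17793, so dip δ = arctan(1.17793) = 49.67°.
True thickness = vertical thickness × cos δ = 46.6 × cos 49.67° = 30.2 m.

30.2 m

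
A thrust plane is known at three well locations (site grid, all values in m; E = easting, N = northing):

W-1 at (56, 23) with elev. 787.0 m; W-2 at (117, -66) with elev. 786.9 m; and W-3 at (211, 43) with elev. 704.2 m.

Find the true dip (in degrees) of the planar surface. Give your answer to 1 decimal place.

30.7°

Two edge vectors: W-1→W-2 = (61, -89, -0.1), W-1→W-3 = (155, 20, -82.8).
Normal n = (W-1→W-2) × (W-1→W-3) = (7371.2, 5035.3, 15015).
So ∂z/∂E = −n_x/n_z = −0.49092 and ∂z/∂N = −n_y/n_z = −0.33535.
Gradient magnitude |∇z| = √(a² + b²) = √(0.24100 + 0.11246) = 0.59453.
True dip = arctan(0.59453) = 30.7°, dipping toward NE (azimuth ≈ 056°).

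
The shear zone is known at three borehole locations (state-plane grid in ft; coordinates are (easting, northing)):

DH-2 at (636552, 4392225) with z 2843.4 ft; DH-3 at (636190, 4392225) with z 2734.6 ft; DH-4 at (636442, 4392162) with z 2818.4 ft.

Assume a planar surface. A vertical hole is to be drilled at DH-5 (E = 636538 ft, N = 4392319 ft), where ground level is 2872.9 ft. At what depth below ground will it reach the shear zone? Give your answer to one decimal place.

45.7 ft

Let the plane be z = a·E + b·N + c.
DH-3−DH-2: −362a + 0b = −108.8;  DH-4−DH-2: −110a − 63b = −25.
Solving gives a = 0.300552486, b = −0.127948785.
Then c = 2843.4 − a·636552 − b·4392225 = 373505.97.
At (636538, 4392319): z_contact = 191313.08 − 561991.88 + 373505.97 = 2827.17 ft.
Depth below ground = 2872.9 − 2827.17 = 45.7 ft.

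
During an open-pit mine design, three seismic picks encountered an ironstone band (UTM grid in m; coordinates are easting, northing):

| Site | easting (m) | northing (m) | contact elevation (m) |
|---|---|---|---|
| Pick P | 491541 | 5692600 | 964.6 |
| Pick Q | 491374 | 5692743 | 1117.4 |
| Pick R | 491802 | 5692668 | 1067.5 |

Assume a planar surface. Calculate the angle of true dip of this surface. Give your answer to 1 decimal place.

49.6°

Two edge vectors: Pick P→Pick Q = (-167, 143, 152.8), Pick P→Pick R = (261, 68, 102.9).
Normal n = (Pick P→Pick Q) × (Pick P→Pick R) = (4324.3, 57065.1, -48679).
So ∂z/∂easting = −n_x/n_z = 0.08883 and ∂z/∂northing = −n_y/n_z = 1.17227.
Gradient magnitude |∇z| = √(a² + b²) = √(0.00789 + 1.37423) = 1.17563.
True dip = arctan(1.17563) = 49.6°, dipping toward S (azimuth ≈ 184°).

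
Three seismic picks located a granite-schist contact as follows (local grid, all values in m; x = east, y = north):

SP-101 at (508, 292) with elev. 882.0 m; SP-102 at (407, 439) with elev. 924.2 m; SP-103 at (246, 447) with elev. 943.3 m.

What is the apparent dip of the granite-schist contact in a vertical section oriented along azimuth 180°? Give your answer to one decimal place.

Two edge vectors: SP-101→SP-102 = (-101, 147, 42.2), SP-101→SP-103 = (-262, 155, 61.3).
Normal n = (SP-101→SP-102) × (SP-101→SP-103) = (2470.1, -4865.1, 22859).
So ∂z/∂x = −n_x/n_z = −0.10806 and ∂z/∂y = −n_y/n_z = 0.21283.
Unit vector along 180° is (sin 180°, cos 180°) = (0.0000, -1.0000).
Slope in that direction = a·(0.0000) + b·(-1.0000) = −0.21283.
Apparent dip = arctan|0.21283| = 12.0° (true dip is 13.4°, so apparent ≤ true as expected).

12.0°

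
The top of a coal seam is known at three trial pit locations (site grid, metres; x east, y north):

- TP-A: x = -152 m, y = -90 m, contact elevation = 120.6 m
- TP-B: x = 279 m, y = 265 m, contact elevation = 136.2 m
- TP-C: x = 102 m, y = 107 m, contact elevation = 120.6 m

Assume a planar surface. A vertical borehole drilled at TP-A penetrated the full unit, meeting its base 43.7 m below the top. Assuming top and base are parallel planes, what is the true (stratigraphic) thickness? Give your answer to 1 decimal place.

Let the plane be z = a·x + b·y + c.
TP-B−TP-A: 431a + 355b = 15.6;  TP-C−TP-A: 254a + 197b = 0.
Solving gives a = −0.58393, b = 0.75288.
|∇z| = √(a²+b²) = 0.95278, so dip δ = arctan(0.95278) = 43.61°.
True thickness = vertical thickness × cos δ = 43.7 × cos 43.61° = 31.6 m.

31.6 m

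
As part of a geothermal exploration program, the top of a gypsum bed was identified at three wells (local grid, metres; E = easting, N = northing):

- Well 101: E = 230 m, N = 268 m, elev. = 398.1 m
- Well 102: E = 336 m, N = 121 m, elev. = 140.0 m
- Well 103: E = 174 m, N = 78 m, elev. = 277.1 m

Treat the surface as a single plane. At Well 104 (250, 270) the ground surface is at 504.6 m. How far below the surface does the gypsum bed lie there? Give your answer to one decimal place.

126.6 m

Let the plane be z = a·E + b·N + c.
Well 102−Well 101: 106a − 147b = −258.1;  Well 103−Well 101: −56a − 190b = −121.
Solving gives a = −1.10151, b = 0.96150.
Then c = 398.1 − a·230 − b·268 = 393.77.
At (250, 270): z_contact = −275.38 + 259.60 + 393.77 = 377.99 m.
Depth below ground = 504.6 − 377.99 = 126.6 m.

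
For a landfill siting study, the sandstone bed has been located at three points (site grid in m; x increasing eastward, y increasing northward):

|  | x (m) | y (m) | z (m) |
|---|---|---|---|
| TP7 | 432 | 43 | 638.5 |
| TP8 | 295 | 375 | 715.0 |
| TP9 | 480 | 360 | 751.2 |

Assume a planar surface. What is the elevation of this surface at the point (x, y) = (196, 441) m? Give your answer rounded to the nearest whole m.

Let the plane be z = a·x + b·y + c.
TP8−TP7: −137a + 332b = 76.5;  TP9−TP7: 48a + 317b = 112.7.
Solving gives a = 0.22178, b = 0.32194.
Then c = 638.5 − a·432 − b·43 = 528.85.
At (196, 441): z = 43.5 + 142.0 + 528.85 = 714.3 m.

714 m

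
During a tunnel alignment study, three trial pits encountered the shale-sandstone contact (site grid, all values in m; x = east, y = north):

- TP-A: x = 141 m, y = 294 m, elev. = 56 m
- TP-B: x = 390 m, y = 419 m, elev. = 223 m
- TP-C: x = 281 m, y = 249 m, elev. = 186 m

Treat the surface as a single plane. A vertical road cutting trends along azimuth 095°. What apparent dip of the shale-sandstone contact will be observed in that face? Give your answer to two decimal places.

Let the plane be z = a·x + b·y + c.
TP-B−TP-A: 249a + 125b = 167;  TP-C−TP-A: 140a − 45b = 130.
Solving gives a = 0.82790, b = −0.31319.
Unit vector along 095° is (sin 95°, cos 95°) = (0.9962, -0.0872).
Slope in that direction = a·(0.9962) + b·(-0.0872) = 0.85205.
Apparent dip = arctan|0.85205| = 40.43° (true dip is 41.5°, so apparent ≤ true as expected).

40.43°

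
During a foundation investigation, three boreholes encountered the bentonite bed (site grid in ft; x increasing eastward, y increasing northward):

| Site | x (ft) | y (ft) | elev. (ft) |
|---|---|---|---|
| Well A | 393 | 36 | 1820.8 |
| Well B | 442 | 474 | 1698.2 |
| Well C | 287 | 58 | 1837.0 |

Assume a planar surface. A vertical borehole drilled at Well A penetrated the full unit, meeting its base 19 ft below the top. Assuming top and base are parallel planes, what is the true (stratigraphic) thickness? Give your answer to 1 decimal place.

18.0 ft

Let the plane be z = a·x + b·y + c.
Well B−Well A: 49a + 438b = −122.6;  Well C−Well A: −106a + 22b = 16.2.
Solving gives a = −0.20614, b = −0.25685.
|∇z| = √(a²+b²) = 0.32934, so dip δ = arctan(0.32934) = 18.23°.
True thickness = vertical thickness × cos δ = 19 × cos 18.23° = 18.0 ft.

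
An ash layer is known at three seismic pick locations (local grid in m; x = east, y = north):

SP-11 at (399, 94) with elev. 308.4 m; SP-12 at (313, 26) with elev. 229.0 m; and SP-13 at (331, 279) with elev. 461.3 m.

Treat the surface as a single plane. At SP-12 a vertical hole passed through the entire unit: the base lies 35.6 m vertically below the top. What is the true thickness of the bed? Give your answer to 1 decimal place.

26.1 m

Two edge vectors: SP-11→SP-12 = (-86, -68, -79.4), SP-11→SP-13 = (-68, 185, 152.9).
Normal n = (SP-11→SP-12) × (SP-11→SP-13) = (4291.8, 18548.6, -20534).
So ∂z/∂x = −n_x/n_z = 0.20901 and ∂z/∂y = −n_y/n_z = 0.90331.
|∇z| = √(a²+b²) = 0.92718, so dip δ = arctan(0.92718) = 42.84°.
True thickness = vertical thickness × cos δ = 35.6 × cos 42.84° = 26.1 m.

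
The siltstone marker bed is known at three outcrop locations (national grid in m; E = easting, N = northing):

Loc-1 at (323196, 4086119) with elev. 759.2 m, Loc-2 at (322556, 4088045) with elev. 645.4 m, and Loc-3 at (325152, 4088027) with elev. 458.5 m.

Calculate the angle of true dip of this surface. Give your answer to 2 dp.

Let the plane be z = a·E + b·N + c.
Loc-2−Loc-1: −640a + 1926b = −113.8;  Loc-3−Loc-1: 1956a + 1908b = −300.7.
Solving gives a = −0.07257, b = −0.08320.
Gradient magnitude |∇z| = √(a² + b²) = √(0.00527 + 0.00692) = 0.11040.
True dip = arctan(0.11040) = 6.30°, dipping toward NE (azimuth ≈ 041°).

6.30°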